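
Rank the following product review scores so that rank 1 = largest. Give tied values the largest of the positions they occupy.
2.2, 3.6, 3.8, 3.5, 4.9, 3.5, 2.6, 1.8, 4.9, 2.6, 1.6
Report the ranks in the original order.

Sorted (descending): 4.9, 4.9, 3.8, 3.6, 3.5, 3.5, 2.6, 2.6, 2.2, 1.8, 1.6
The 2 values of 4.9 occupy positions 1–2 → each gets rank 2.
The 2 values of 3.5 occupy positions 5–6 → each gets rank 6.
The 2 values of 2.6 occupy positions 7–8 → each gets rank 8.

9, 4, 3, 6, 2, 6, 8, 10, 2, 8, 11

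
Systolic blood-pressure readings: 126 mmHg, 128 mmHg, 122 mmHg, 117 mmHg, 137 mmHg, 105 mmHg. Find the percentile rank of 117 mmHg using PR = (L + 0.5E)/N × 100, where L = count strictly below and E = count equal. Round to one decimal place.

N = 6.
Strictly below 117: 1. Equal to 117: 1.
PR = (1 + 0.5·1)/6 × 100 = 25.0

25.0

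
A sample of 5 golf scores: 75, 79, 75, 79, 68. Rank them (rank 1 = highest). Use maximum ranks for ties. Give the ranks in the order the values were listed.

4, 2, 4, 2, 5

Sorted (descending): 79, 79, 75, 75, 68
The 2 values of 79 occupy positions 1–2 → each gets rank 2.
The 2 values of 75 occupy positions 3–4 → each gets rank 4.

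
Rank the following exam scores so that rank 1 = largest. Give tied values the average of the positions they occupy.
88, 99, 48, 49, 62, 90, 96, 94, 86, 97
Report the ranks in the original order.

6, 1, 10, 9, 8, 5, 3, 4, 7, 2

Sorted (descending): 99, 97, 96, 94, 90, 88, 86, 62, 49, 48
No ties — each value takes its position as its rank.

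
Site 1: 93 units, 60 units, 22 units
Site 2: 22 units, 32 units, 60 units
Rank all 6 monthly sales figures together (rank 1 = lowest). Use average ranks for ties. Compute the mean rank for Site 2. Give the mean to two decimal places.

Sorted (ascending): 22, 22, 32, 60, 60, 93
The 2 values of 22 occupy positions 1–2 → average rank (1+2)/2 = 1.5.
The 2 values of 60 occupy positions 4–5 → average rank (4+5)/2 = 4.5.
Site 2 values → pooled ranks: 22→1.5, 32→3, 60→4.5
Mean rank = (1.5 + 3 + 4.5) / 3 = 3.00

3.00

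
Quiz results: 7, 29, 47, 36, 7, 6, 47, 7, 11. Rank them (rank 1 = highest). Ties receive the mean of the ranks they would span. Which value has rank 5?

Sorted (descending): 47, 47, 36, 29, 11, 7, 7, 7, 6
The 2 values of 47 occupy positions 1–2 → average rank (1+2)/2 = 1.5.
The 3 values of 7 occupy positions 6–8 → average rank 7.
Rank 5 → value 11.

11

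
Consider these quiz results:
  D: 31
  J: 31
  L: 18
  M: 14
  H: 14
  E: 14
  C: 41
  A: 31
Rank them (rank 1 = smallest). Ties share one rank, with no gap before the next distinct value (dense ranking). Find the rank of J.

Sorted (ascending): 14, 14, 14, 18, 31, 31, 31, 41
The 3 values of 14 share dense rank 1.
The 3 values of 31 share dense rank 3.
Remaining distinct values take the next consecutive integers.
J has value 31 → rank 3.

3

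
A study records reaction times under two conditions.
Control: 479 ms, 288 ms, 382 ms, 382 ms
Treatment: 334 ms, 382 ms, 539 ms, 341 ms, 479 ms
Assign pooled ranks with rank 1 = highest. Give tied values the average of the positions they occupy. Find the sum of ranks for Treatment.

Sorted (descending): 539, 479, 479, 382, 382, 382, 341, 334, 288
The 2 values of 479 occupy positions 2–3 → average rank (2+3)/2 = 2.5.
The 3 values of 382 occupy positions 4–6 → average rank 5.
Treatment values → pooled ranks: 334→8, 382→5, 539→1, 341→7, 479→2.5
Rank sum = 8 + 5 + 1 + 7 + 2.5 = 23.5

23.5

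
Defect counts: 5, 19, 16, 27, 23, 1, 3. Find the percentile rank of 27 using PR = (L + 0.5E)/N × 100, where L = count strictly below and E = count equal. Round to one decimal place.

N = 7.
Strictly below 27: 6. Equal to 27: 1.
PR = (6 + 0.5·1)/7 × 100 = 92.9

92.9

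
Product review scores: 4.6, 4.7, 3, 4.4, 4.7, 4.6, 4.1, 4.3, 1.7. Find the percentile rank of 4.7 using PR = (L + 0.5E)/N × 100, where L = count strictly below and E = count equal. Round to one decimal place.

88.9

N = 9.
Strictly below 4.7: 7. Equal to 4.7: 2.
PR = (7 + 0.5·2)/9 × 100 = 88.9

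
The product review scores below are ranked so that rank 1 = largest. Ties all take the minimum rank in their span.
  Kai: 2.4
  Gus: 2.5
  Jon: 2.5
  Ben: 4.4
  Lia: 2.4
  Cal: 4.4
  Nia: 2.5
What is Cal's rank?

1

Sorted (descending): 4.4, 4.4, 2.5, 2.5, 2.5, 2.4, 2.4
The 2 values of 4.4 occupy positions 1–2 → each gets rank 1.
The 3 values of 2.5 occupy positions 3–5 → each gets rank 3.
The 2 values of 2.4 occupy positions 6–7 → each gets rank 6.
Cal has value 4.4 → rank 1.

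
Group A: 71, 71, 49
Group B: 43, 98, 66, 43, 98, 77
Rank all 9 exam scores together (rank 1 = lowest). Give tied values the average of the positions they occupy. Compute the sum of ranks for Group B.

31

Sorted (ascending): 43, 43, 49, 66, 71, 71, 77, 98, 98
The 2 values of 43 occupy positions 1–2 → average rank (1+2)/2 = 1.5.
The 2 values of 71 occupy positions 5–6 → average rank (5+6)/2 = 5.5.
The 2 values of 98 occupy positions 8–9 → average rank (8+9)/2 = 8.5.
Group B values → pooled ranks: 43→1.5, 98→8.5, 66→4, 43→1.5, 98→8.5, 77→7
Rank sum = 1.5 + 8.5 + 4 + 1.5 + 8.5 + 7 = 31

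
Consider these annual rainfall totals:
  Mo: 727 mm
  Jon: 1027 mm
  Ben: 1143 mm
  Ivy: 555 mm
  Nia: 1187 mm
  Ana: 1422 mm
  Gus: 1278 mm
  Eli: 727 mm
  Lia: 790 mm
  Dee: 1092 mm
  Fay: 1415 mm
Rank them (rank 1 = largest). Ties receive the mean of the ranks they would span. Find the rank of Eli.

Sorted (descending): 1422, 1415, 1278, 1187, 1143, 1092, 1027, 790, 727, 727, 555
The 2 values of 727 occupy positions 9–10 → average rank (9+10)/2 = 9.5.
Eli has value 727 mm → rank 9.5.

9.5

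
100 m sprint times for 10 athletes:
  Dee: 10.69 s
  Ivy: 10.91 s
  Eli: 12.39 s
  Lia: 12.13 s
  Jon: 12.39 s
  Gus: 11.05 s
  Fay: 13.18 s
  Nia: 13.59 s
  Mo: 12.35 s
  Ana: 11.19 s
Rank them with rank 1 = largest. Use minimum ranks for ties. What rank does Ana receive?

Sorted (descending): 13.59, 13.18, 12.39, 12.39, 12.35, 12.13, 11.19, 11.05, 10.91, 10.69
The 2 values of 12.39 occupy positions 3–4 → each gets rank 3.
Ana has value 11.19 s → rank 7.

7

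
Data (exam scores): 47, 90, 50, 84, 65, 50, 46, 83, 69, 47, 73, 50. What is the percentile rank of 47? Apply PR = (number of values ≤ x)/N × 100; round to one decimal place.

25.0

N = 12.
Strictly below 47: 1. Equal to 47: 2.
PR = 3/12 × 100 = 25.0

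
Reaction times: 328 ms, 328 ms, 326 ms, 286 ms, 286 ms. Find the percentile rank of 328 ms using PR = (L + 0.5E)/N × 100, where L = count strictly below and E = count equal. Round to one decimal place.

N = 5.
Strictly below 328: 3. Equal to 328: 2.
PR = (3 + 0.5·2)/5 × 100 = 80.0

80.0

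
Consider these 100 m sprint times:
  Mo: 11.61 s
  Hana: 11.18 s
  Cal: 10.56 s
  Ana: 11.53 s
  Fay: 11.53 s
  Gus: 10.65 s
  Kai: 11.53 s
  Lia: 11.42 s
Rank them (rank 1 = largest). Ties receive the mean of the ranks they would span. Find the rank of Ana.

3

Sorted (descending): 11.61, 11.53, 11.53, 11.53, 11.42, 11.18, 10.65, 10.56
The 3 values of 11.53 occupy positions 2–4 → average rank 3.
Ana has value 11.53 s → rank 3.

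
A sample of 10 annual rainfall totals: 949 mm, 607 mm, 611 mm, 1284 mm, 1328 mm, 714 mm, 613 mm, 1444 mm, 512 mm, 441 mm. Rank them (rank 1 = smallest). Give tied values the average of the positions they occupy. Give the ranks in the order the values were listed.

Sorted (ascending): 441, 512, 607, 611, 613, 714, 949, 1284, 1328, 1444
No ties — each value takes its position as its rank.

7, 3, 4, 8, 9, 6, 5, 10, 2, 1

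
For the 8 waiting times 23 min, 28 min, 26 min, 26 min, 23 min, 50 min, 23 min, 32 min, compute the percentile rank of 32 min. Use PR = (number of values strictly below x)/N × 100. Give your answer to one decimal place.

N = 8.
Strictly below 32: 6. Equal to 32: 1.
PR = 6/8 × 100 = 75.0

75.0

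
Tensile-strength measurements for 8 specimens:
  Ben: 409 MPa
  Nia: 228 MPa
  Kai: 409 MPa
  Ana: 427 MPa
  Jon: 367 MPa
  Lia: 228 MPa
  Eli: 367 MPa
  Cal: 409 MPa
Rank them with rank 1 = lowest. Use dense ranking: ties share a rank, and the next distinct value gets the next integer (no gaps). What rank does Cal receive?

3

Sorted (ascending): 228, 228, 367, 367, 409, 409, 409, 427
The 2 values of 228 share dense rank 1.
The 2 values of 367 share dense rank 2.
The 3 values of 409 share dense rank 3.
Remaining distinct values take the next consecutive integers.
Cal has value 409 MPa → rank 3.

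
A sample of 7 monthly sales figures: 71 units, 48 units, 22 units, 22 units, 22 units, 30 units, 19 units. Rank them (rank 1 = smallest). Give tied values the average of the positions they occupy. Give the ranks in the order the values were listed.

Sorted (ascending): 19, 22, 22, 22, 30, 48, 71
The 3 values of 22 occupy positions 2–4 → average rank 3.

7, 6, 3, 3, 3, 5, 1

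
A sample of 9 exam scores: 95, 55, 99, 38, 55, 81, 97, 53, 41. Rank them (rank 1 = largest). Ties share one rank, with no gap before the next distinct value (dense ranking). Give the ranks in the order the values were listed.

3, 5, 1, 8, 5, 4, 2, 6, 7

Sorted (descending): 99, 97, 95, 81, 55, 55, 53, 41, 38
The 2 values of 55 share dense rank 5.
Remaining distinct values take the next consecutive integers.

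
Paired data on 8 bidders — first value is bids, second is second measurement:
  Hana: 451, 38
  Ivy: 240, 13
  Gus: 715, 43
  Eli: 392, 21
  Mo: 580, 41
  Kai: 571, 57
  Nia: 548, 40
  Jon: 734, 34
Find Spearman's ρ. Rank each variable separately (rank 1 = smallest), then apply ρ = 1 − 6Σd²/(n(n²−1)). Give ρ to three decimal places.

0.571

Ranks of variable 1: 3, 1, 7, 2, 6, 5, 4, 8
Ranks of variable 2: 4, 1, 7, 2, 6, 8, 5, 3
d = r₁ − r₂: -1, 0, 0, 0, 0, -3, -1, 5
d²: 1, 0, 0, 0, 0, 9, 1, 25; Σd² = 36
ρ = 1 − 6·36/(8·63) = 1 − 216/504 = 0.571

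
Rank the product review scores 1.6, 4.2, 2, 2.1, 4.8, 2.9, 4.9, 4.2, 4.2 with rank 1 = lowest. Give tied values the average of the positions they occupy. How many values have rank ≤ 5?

4

Sorted (ascending): 1.6, 2, 2.1, 2.9, 4.2, 4.2, 4.2, 4.8, 4.9
The 3 values of 4.2 occupy positions 5–7 → average rank 6.
Ranks ≤ 5: {1, 2, 3, 4} → 4 values.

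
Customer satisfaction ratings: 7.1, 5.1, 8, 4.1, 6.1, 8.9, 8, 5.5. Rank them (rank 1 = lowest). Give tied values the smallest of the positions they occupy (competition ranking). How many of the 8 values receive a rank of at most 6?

Sorted (ascending): 4.1, 5.1, 5.5, 6.1, 7.1, 8, 8, 8.9
The 2 values of 8 occupy positions 6–7 → each gets rank 6.
Ranks ≤ 6: {1, 2, 3, 4, 5, 6, 6} → 7 values.

7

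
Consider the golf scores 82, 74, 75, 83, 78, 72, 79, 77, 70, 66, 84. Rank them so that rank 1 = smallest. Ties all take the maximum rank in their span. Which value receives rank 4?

Sorted (ascending): 66, 70, 72, 74, 75, 77, 78, 79, 82, 83, 84
No ties — each value takes its position as its rank.
Rank 4 → value 74.

74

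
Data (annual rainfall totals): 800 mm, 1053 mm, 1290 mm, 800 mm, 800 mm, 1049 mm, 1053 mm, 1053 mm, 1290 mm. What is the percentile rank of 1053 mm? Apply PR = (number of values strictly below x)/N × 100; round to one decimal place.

N = 9.
Strictly below 1053: 4. Equal to 1053: 3.
PR = 4/9 × 100 = 44.4

44.4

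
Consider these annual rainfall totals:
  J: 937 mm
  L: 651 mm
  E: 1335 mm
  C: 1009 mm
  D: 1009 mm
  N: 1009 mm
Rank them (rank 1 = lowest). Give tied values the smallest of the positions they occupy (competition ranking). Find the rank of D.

Sorted (ascending): 651, 937, 1009, 1009, 1009, 1335
The 3 values of 1009 occupy positions 3–5 → each gets rank 3.
D has value 1009 mm → rank 3.

3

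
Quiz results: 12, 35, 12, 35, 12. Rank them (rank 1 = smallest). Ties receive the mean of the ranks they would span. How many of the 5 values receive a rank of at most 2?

3

Sorted (ascending): 12, 12, 12, 35, 35
The 3 values of 12 occupy positions 1–3 → average rank 2.
The 2 values of 35 occupy positions 4–5 → average rank (4+5)/2 = 4.5.
Ranks ≤ 2: {2, 2, 2} → 3 values.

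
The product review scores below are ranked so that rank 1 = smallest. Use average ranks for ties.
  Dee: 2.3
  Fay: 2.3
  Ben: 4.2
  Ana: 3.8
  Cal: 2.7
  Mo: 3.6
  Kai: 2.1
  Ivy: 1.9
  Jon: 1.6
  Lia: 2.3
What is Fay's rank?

Sorted (ascending): 1.6, 1.9, 2.1, 2.3, 2.3, 2.3, 2.7, 3.6, 3.8, 4.2
The 3 values of 2.3 occupy positions 4–6 → average rank 5.
Fay has value 2.3 → rank 5.

5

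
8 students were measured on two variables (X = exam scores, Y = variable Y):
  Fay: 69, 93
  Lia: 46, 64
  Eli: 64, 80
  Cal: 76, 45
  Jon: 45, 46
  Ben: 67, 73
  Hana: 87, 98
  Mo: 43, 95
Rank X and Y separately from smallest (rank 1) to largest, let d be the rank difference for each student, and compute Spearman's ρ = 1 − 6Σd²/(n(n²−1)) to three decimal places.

Ranks of variable 1: 6, 3, 4, 7, 2, 5, 8, 1
Ranks of variable 2: 6, 3, 5, 1, 2, 4, 8, 7
d = r₁ − r₂: 0, 0, -1, 6, 0, 1, 0, -6
d²: 0, 0, 1, 36, 0, 1, 0, 36; Σd² = 74
ρ = 1 − 6·74/(8·63) = 1 − 444/504 = 0.119

0.119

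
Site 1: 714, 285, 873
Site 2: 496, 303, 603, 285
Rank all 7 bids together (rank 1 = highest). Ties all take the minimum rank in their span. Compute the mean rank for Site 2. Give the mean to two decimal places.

4.50

Sorted (descending): 873, 714, 603, 496, 303, 285, 285
The 2 values of 285 occupy positions 6–7 → each gets rank 6.
Site 2 values → pooled ranks: 496→4, 303→5, 603→3, 285→6
Mean rank = (4 + 5 + 3 + 6) / 4 = 4.50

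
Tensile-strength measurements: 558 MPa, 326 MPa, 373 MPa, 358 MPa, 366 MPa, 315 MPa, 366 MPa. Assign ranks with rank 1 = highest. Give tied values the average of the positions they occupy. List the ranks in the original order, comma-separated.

Sorted (descending): 558, 373, 366, 366, 358, 326, 315
The 2 values of 366 occupy positions 3–4 → average rank (3+4)/2 = 3.5.

1, 6, 2, 5, 3.5, 7, 3.5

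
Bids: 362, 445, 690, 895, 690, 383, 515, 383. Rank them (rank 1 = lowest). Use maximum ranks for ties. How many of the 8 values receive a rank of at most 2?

1

Sorted (ascending): 362, 383, 383, 445, 515, 690, 690, 895
The 2 values of 383 occupy positions 2–3 → each gets rank 3.
The 2 values of 690 occupy positions 6–7 → each gets rank 7.
Ranks ≤ 2: {1} → 1 value.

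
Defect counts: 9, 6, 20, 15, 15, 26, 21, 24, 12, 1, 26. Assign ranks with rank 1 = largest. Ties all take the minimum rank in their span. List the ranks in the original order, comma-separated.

9, 10, 5, 6, 6, 1, 4, 3, 8, 11, 1

Sorted (descending): 26, 26, 24, 21, 20, 15, 15, 12, 9, 6, 1
The 2 values of 26 occupy positions 1–2 → each gets rank 1.
The 2 values of 15 occupy positions 6–7 → each gets rank 6.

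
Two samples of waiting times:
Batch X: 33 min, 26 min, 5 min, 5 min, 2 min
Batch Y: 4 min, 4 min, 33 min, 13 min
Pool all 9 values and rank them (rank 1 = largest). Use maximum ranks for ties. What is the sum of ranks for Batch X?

26

Sorted (descending): 33, 33, 26, 13, 5, 5, 4, 4, 2
The 2 values of 33 occupy positions 1–2 → each gets rank 2.
The 2 values of 5 occupy positions 5–6 → each gets rank 6.
The 2 values of 4 occupy positions 7–8 → each gets rank 8.
Batch X values → pooled ranks: 33→2, 26→3, 5→6, 5→6, 2→9
Rank sum = 2 + 3 + 6 + 6 + 9 = 26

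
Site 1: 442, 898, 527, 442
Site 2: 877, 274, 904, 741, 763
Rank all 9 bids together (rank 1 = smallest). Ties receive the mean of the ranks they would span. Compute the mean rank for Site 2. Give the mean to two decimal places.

5.60

Sorted (ascending): 274, 442, 442, 527, 741, 763, 877, 898, 904
The 2 values of 442 occupy positions 2–3 → average rank (2+3)/2 = 2.5.
Site 2 values → pooled ranks: 877→7, 274→1, 904→9, 741→5, 763→6
Mean rank = (7 + 1 + 9 + 5 + 6) / 5 = 5.60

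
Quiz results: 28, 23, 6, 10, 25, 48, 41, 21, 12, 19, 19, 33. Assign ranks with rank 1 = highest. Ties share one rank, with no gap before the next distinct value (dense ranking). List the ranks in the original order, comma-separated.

4, 6, 11, 10, 5, 1, 2, 7, 9, 8, 8, 3

Sorted (descending): 48, 41, 33, 28, 25, 23, 21, 19, 19, 12, 10, 6
The 2 values of 19 share dense rank 8.
Remaining distinct values take the next consecutive integers.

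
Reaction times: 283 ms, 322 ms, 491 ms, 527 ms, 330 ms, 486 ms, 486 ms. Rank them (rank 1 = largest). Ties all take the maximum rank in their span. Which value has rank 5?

330

Sorted (descending): 527, 491, 486, 486, 330, 322, 283
The 2 values of 486 occupy positions 3–4 → each gets rank 4.
Rank 5 → value 330.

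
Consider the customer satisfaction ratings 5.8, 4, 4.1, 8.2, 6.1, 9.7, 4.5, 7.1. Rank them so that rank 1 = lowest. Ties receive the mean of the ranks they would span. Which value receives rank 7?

8.2

Sorted (ascending): 4, 4.1, 4.5, 5.8, 6.1, 7.1, 8.2, 9.7
No ties — each value takes its position as its rank.
Rank 7 → value 8.2.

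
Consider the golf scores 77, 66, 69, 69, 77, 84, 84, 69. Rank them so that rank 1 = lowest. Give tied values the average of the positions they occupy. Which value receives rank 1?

66

Sorted (ascending): 66, 69, 69, 69, 77, 77, 84, 84
The 3 values of 69 occupy positions 2–4 → average rank 3.
The 2 values of 77 occupy positions 5–6 → average rank (5+6)/2 = 5.5.
The 2 values of 84 occupy positions 7–8 → average rank (7+8)/2 = 7.5.
Rank 1 → value 66.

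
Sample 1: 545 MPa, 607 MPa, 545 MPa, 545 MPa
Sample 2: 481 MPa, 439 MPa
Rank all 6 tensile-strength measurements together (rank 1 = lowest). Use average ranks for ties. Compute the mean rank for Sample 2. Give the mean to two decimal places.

1.50

Sorted (ascending): 439, 481, 545, 545, 545, 607
The 3 values of 545 occupy positions 3–5 → average rank 4.
Sample 2 values → pooled ranks: 481→2, 439→1
Mean rank = (2 + 1) / 2 = 1.50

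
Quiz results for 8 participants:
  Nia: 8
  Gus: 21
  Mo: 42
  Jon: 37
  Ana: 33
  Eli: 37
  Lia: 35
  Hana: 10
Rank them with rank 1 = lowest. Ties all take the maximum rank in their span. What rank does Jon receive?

Sorted (ascending): 8, 10, 21, 33, 35, 37, 37, 42
The 2 values of 37 occupy positions 6–7 → each gets rank 7.
Jon has value 37 → rank 7.

7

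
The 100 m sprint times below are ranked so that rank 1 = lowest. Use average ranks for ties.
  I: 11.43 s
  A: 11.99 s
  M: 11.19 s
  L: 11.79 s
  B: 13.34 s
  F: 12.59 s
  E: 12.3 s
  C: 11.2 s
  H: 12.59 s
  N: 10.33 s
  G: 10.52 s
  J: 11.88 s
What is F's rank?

10.5

Sorted (ascending): 10.33, 10.52, 11.19, 11.2, 11.43, 11.79, 11.88, 11.99, 12.3, 12.59, 12.59, 13.34
The 2 values of 12.59 occupy positions 10–11 → average rank (10+11)/2 = 10.5.
F has value 12.59 s → rank 10.5.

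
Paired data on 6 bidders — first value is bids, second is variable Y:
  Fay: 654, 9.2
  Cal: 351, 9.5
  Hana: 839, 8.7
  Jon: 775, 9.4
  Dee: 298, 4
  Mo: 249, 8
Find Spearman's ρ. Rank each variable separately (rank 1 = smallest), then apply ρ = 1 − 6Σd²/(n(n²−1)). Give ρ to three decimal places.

Ranks of variable 1: 4, 3, 6, 5, 2, 1
Ranks of variable 2: 4, 6, 3, 5, 1, 2
d = r₁ − r₂: 0, -3, 3, 0, 1, -1
d²: 0, 9, 9, 0, 1, 1; Σd² = 20
ρ = 1 − 6·20/(6·35) = 1 − 120/210 = 0.429

0.429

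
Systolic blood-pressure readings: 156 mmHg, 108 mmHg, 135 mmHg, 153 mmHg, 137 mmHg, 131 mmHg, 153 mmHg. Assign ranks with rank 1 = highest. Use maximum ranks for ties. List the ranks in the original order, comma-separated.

1, 7, 5, 3, 4, 6, 3

Sorted (descending): 156, 153, 153, 137, 135, 131, 108
The 2 values of 153 occupy positions 2–3 → each gets rank 3.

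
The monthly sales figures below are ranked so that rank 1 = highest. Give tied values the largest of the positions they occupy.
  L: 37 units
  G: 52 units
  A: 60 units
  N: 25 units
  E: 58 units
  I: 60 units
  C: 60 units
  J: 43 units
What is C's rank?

Sorted (descending): 60, 60, 60, 58, 52, 43, 37, 25
The 3 values of 60 occupy positions 1–3 → each gets rank 3.
C has value 60 units → rank 3.

3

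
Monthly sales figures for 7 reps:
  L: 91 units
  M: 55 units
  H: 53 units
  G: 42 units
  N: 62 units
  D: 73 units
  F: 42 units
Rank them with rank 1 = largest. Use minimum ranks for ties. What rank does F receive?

Sorted (descending): 91, 73, 62, 55, 53, 42, 42
The 2 values of 42 occupy positions 6–7 → each gets rank 6.
F has value 42 units → rank 6.

6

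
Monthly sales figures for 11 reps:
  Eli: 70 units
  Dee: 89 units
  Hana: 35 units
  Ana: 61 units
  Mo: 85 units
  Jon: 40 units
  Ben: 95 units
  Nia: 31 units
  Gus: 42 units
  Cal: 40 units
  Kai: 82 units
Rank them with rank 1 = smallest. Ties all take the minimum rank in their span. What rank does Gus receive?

5

Sorted (ascending): 31, 35, 40, 40, 42, 61, 70, 82, 85, 89, 95
The 2 values of 40 occupy positions 3–4 → each gets rank 3.
Gus has value 42 units → rank 5.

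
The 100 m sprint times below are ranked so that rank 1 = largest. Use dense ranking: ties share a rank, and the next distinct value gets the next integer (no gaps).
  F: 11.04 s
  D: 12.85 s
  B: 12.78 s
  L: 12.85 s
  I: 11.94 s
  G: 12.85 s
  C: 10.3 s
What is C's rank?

Sorted (descending): 12.85, 12.85, 12.85, 12.78, 11.94, 11.04, 10.3
The 3 values of 12.85 share dense rank 1.
Remaining distinct values take the next consecutive integers.
C has value 10.3 s → rank 5.

5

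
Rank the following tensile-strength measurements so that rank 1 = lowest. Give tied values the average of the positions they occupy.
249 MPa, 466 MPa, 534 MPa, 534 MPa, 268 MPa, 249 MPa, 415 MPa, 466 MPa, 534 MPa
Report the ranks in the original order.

1.5, 5.5, 8, 8, 3, 1.5, 4, 5.5, 8

Sorted (ascending): 249, 249, 268, 415, 466, 466, 534, 534, 534
The 2 values of 249 occupy positions 1–2 → average rank (1+2)/2 = 1.5.
The 2 values of 466 occupy positions 5–6 → average rank (5+6)/2 = 5.5.
The 3 values of 534 occupy positions 7–9 → average rank 8.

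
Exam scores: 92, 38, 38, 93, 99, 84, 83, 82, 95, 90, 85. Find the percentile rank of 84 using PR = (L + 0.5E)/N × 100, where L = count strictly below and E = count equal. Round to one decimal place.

40.9

N = 11.
Strictly below 84: 4. Equal to 84: 1.
PR = (4 + 0.5·1)/11 × 100 = 40.9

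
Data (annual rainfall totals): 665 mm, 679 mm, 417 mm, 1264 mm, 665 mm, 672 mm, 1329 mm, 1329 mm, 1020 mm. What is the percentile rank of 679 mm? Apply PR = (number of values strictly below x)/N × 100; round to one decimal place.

44.4

N = 9.
Strictly below 679: 4. Equal to 679: 1.
PR = 4/9 × 100 = 44.4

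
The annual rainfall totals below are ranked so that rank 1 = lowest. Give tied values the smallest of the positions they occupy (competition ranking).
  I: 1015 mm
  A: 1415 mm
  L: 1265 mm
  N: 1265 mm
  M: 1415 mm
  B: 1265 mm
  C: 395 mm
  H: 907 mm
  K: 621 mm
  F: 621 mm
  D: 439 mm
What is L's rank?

Sorted (ascending): 395, 439, 621, 621, 907, 1015, 1265, 1265, 1265, 1415, 1415
The 2 values of 621 occupy positions 3–4 → each gets rank 3.
The 3 values of 1265 occupy positions 7–9 → each gets rank 7.
The 2 values of 1415 occupy positions 10–11 → each gets rank 10.
L has value 1265 mm → rank 7.

7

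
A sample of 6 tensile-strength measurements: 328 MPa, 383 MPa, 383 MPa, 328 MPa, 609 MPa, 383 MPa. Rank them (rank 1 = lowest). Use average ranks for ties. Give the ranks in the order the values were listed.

1.5, 4, 4, 1.5, 6, 4

Sorted (ascending): 328, 328, 383, 383, 383, 609
The 2 values of 328 occupy positions 1–2 → average rank (1+2)/2 = 1.5.
The 3 values of 383 occupy positions 3–5 → average rank 4.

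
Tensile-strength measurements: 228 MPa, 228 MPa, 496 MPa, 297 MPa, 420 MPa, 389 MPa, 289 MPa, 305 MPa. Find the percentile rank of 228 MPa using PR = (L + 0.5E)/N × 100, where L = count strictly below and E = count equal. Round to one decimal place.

N = 8.
Strictly below 228: 0. Equal to 228: 2.
PR = (0 + 0.5·2)/8 × 100 = 12.5

12.5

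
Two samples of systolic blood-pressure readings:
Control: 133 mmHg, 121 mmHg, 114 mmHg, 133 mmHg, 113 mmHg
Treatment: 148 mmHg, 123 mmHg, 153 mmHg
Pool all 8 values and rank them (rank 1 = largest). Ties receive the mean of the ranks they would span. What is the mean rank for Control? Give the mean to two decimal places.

5.60

Sorted (descending): 153, 148, 133, 133, 123, 121, 114, 113
The 2 values of 133 occupy positions 3–4 → average rank (3+4)/2 = 3.5.
Control values → pooled ranks: 133→3.5, 121→6, 114→7, 133→3.5, 113→8
Mean rank = (3.5 + 6 + 7 + 3.5 + 8) / 5 = 5.60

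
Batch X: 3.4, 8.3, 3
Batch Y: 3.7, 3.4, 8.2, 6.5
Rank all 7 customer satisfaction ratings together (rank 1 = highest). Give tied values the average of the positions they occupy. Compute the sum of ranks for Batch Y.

Sorted (descending): 8.3, 8.2, 6.5, 3.7, 3.4, 3.4, 3
The 2 values of 3.4 occupy positions 5–6 → average rank (5+6)/2 = 5.5.
Batch Y values → pooled ranks: 3.7→4, 3.4→5.5, 8.2→2, 6.5→3
Rank sum = 4 + 5.5 + 2 + 3 = 14.5

14.5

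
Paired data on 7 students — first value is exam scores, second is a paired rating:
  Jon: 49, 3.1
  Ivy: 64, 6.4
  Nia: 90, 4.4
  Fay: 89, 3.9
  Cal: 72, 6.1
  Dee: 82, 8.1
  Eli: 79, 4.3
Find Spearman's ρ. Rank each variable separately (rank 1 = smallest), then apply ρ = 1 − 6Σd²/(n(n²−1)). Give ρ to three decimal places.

0.107

Ranks of variable 1: 1, 2, 7, 6, 3, 5, 4
Ranks of variable 2: 1, 6, 4, 2, 5, 7, 3
d = r₁ − r₂: 0, -4, 3, 4, -2, -2, 1
d²: 0, 16, 9, 16, 4, 4, 1; Σd² = 50
ρ = 1 − 6·50/(7·48) = 1 − 300/336 = 0.107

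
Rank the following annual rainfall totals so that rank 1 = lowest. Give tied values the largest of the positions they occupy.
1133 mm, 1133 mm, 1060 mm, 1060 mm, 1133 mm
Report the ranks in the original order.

Sorted (ascending): 1060, 1060, 1133, 1133, 1133
The 2 values of 1060 occupy positions 1–2 → each gets rank 2.
The 3 values of 1133 occupy positions 3–5 → each gets rank 5.

5, 5, 2, 2, 5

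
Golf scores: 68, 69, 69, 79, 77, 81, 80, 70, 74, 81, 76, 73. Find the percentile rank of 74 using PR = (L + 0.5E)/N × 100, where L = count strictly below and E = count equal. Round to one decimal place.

45.8

N = 12.
Strictly below 74: 5. Equal to 74: 1.
PR = (5 + 0.5·1)/12 × 100 = 45.8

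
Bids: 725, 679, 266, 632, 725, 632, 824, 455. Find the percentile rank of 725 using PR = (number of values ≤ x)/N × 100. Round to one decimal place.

87.5

N = 8.
Strictly below 725: 5. Equal to 725: 2.
PR = 7/8 × 100 = 87.5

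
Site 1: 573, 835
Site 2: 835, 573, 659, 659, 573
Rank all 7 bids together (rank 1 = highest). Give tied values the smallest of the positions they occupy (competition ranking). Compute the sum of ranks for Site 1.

Sorted (descending): 835, 835, 659, 659, 573, 573, 573
The 2 values of 835 occupy positions 1–2 → each gets rank 1.
The 2 values of 659 occupy positions 3–4 → each gets rank 3.
The 3 values of 573 occupy positions 5–7 → each gets rank 5.
Site 1 values → pooled ranks: 573→5, 835→1
Rank sum = 5 + 1 = 6

6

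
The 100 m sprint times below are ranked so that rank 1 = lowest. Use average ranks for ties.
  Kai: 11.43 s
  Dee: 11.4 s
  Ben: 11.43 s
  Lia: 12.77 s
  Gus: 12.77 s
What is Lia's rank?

Sorted (ascending): 11.4, 11.43, 11.43, 12.77, 12.77
The 2 values of 11.43 occupy positions 2–3 → average rank (2+3)/2 = 2.5.
The 2 values of 12.77 occupy positions 4–5 → average rank (4+5)/2 = 4.5.
Lia has value 12.77 s → rank 4.5.

4.5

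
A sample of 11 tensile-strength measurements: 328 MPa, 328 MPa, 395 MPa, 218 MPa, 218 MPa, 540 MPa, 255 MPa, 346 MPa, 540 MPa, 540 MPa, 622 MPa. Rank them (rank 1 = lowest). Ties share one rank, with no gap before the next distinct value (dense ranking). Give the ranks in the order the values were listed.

3, 3, 5, 1, 1, 6, 2, 4, 6, 6, 7

Sorted (ascending): 218, 218, 255, 328, 328, 346, 395, 540, 540, 540, 622
The 2 values of 218 share dense rank 1.
The 2 values of 328 share dense rank 3.
The 3 values of 540 share dense rank 6.
Remaining distinct values take the next consecutive integers.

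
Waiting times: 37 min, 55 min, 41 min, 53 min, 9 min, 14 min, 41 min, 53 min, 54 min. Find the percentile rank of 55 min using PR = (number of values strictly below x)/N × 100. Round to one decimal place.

88.9

N = 9.
Strictly below 55: 8. Equal to 55: 1.
PR = 8/9 × 100 = 88.9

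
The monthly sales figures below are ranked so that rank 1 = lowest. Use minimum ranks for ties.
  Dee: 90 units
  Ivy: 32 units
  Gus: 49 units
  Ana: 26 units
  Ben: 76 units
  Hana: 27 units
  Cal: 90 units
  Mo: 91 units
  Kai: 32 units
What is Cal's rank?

Sorted (ascending): 26, 27, 32, 32, 49, 76, 90, 90, 91
The 2 values of 32 occupy positions 3–4 → each gets rank 3.
The 2 values of 90 occupy positions 7–8 → each gets rank 7.
Cal has value 90 units → rank 7.

7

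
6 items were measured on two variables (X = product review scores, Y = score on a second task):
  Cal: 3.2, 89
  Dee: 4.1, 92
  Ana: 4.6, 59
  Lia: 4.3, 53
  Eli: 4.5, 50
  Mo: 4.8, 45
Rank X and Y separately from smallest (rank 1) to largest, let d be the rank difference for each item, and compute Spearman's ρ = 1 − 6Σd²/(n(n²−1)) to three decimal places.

Ranks of variable 1: 1, 2, 5, 3, 4, 6
Ranks of variable 2: 5, 6, 4, 3, 2, 1
d = r₁ − r₂: -4, -4, 1, 0, 2, 5
d²: 16, 16, 1, 0, 4, 25; Σd² = 62
ρ = 1 − 6·62/(6·35) = 1 − 372/210 = -0.771

-0.771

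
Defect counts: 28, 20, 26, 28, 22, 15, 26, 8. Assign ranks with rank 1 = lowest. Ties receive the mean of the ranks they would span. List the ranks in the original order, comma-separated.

7.5, 3, 5.5, 7.5, 4, 2, 5.5, 1

Sorted (ascending): 8, 15, 20, 22, 26, 26, 28, 28
The 2 values of 26 occupy positions 5–6 → average rank (5+6)/2 = 5.5.
The 2 values of 28 occupy positions 7–8 → average rank (7+8)/2 = 7.5.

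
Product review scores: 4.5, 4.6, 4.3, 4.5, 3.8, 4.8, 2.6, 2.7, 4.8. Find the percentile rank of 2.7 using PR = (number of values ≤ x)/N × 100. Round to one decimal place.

22.2

N = 9.
Strictly below 2.7: 1. Equal to 2.7: 1.
PR = 2/9 × 100 = 22.2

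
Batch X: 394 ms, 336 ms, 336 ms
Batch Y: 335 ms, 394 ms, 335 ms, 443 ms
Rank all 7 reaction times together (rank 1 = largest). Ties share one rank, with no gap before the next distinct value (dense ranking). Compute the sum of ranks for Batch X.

Sorted (descending): 443, 394, 394, 336, 336, 335, 335
The 2 values of 394 share dense rank 2.
The 2 values of 336 share dense rank 3.
The 2 values of 335 share dense rank 4.
Remaining distinct values take the next consecutive integers.
Batch X values → pooled ranks: 394→2, 336→3, 336→3
Rank sum = 2 + 3 + 3 = 8

8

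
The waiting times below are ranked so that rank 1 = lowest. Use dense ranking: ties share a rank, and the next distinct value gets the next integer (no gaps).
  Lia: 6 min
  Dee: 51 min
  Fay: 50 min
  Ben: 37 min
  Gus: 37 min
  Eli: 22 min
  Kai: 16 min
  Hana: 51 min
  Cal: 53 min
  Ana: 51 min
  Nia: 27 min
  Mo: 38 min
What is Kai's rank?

Sorted (ascending): 6, 16, 22, 27, 37, 37, 38, 50, 51, 51, 51, 53
The 2 values of 37 share dense rank 5.
The 3 values of 51 share dense rank 8.
Remaining distinct values take the next consecutive integers.
Kai has value 16 min → rank 2.

2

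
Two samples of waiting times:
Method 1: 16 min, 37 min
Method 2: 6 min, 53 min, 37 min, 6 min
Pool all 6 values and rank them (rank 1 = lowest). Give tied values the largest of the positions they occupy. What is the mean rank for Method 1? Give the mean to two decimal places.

4.00

Sorted (ascending): 6, 6, 16, 37, 37, 53
The 2 values of 6 occupy positions 1–2 → each gets rank 2.
The 2 values of 37 occupy positions 4–5 → each gets rank 5.
Method 1 values → pooled ranks: 16→3, 37→5
Mean rank = (3 + 5) / 2 = 4.00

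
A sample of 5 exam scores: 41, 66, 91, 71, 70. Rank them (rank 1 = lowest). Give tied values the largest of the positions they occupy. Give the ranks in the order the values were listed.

Sorted (ascending): 41, 66, 70, 71, 91
No ties — each value takes its position as its rank.

1, 2, 5, 4, 3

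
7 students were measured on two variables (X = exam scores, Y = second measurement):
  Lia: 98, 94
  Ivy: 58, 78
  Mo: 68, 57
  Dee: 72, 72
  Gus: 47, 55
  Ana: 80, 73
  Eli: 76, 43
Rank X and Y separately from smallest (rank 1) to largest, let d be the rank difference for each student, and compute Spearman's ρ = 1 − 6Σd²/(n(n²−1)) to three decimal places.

Ranks of variable 1: 7, 2, 3, 4, 1, 6, 5
Ranks of variable 2: 7, 6, 3, 4, 2, 5, 1
d = r₁ − r₂: 0, -4, 0, 0, -1, 1, 4
d²: 0, 16, 0, 0, 1, 1, 16; Σd² = 34
ρ = 1 − 6·34/(7·48) = 1 − 204/336 = 0.393

0.393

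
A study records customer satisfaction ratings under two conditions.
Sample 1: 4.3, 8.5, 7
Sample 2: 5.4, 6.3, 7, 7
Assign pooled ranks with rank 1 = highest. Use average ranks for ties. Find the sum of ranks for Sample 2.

Sorted (descending): 8.5, 7, 7, 7, 6.3, 5.4, 4.3
The 3 values of 7 occupy positions 2–4 → average rank 3.
Sample 2 values → pooled ranks: 5.4→6, 6.3→5, 7→3, 7→3
Rank sum = 6 + 5 + 3 + 3 = 17

17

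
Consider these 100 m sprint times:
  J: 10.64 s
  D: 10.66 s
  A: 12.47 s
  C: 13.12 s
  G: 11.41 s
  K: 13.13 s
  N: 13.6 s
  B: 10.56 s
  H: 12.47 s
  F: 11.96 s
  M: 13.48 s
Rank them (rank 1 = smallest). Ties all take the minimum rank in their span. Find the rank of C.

Sorted (ascending): 10.56, 10.64, 10.66, 11.41, 11.96, 12.47, 12.47, 13.12, 13.13, 13.48, 13.6
The 2 values of 12.47 occupy positions 6–7 → each gets rank 6.
C has value 13.12 s → rank 8.

8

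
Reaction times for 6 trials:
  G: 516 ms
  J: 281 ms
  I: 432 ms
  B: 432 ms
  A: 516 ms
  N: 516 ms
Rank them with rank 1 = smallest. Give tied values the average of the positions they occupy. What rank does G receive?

Sorted (ascending): 281, 432, 432, 516, 516, 516
The 2 values of 432 occupy positions 2–3 → average rank (2+3)/2 = 2.5.
The 3 values of 516 occupy positions 4–6 → average rank 5.
G has value 516 ms → rank 5.

5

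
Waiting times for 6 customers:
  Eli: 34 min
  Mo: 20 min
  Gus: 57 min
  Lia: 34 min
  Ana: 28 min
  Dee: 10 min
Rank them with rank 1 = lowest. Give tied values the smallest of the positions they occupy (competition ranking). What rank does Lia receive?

4

Sorted (ascending): 10, 20, 28, 34, 34, 57
The 2 values of 34 occupy positions 4–5 → each gets rank 4.
Lia has value 34 min → rank 4.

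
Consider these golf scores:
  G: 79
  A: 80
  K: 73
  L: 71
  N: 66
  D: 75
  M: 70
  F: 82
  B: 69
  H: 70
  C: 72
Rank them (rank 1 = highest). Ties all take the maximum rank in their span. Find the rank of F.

1

Sorted (descending): 82, 80, 79, 75, 73, 72, 71, 70, 70, 69, 66
The 2 values of 70 occupy positions 8–9 → each gets rank 9.
F has value 82 → rank 1.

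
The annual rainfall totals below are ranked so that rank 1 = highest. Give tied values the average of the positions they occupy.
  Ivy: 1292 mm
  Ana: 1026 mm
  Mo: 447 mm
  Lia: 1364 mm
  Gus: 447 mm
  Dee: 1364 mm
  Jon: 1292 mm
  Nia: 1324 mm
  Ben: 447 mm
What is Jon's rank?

4.5

Sorted (descending): 1364, 1364, 1324, 1292, 1292, 1026, 447, 447, 447
The 2 values of 1364 occupy positions 1–2 → average rank (1+2)/2 = 1.5.
The 2 values of 1292 occupy positions 4–5 → average rank (4+5)/2 = 4.5.
The 3 values of 447 occupy positions 7–9 → average rank 8.
Jon has value 1292 mm → rank 4.5.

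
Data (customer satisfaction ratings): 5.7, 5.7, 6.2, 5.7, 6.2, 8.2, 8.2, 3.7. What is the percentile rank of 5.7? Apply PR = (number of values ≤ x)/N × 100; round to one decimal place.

50.0

N = 8.
Strictly below 5.7: 1. Equal to 5.7: 3.
PR = 4/8 × 100 = 50.0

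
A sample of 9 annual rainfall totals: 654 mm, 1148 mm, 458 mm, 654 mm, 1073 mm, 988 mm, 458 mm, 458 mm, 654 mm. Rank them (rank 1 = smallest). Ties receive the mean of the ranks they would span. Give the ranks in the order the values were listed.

Sorted (ascending): 458, 458, 458, 654, 654, 654, 988, 1073, 1148
The 3 values of 458 occupy positions 1–3 → average rank 2.
The 3 values of 654 occupy positions 4–6 → average rank 5.

5, 9, 2, 5, 8, 7, 2, 2, 5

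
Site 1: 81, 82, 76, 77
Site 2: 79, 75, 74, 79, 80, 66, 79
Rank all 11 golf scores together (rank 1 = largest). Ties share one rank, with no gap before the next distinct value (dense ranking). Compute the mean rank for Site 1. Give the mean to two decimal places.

Sorted (descending): 82, 81, 80, 79, 79, 79, 77, 76, 75, 74, 66
The 3 values of 79 share dense rank 4.
Remaining distinct values take the next consecutive integers.
Site 1 values → pooled ranks: 81→2, 82→1, 76→6, 77→5
Mean rank = (2 + 1 + 6 + 5) / 4 = 3.50

3.50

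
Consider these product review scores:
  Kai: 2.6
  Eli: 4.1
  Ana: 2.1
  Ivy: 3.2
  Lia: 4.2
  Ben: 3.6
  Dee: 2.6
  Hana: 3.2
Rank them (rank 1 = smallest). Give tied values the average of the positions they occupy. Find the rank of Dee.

Sorted (ascending): 2.1, 2.6, 2.6, 3.2, 3.2, 3.6, 4.1, 4.2
The 2 values of 2.6 occupy positions 2–3 → average rank (2+3)/2 = 2.5.
The 2 values of 3.2 occupy positions 4–5 → average rank (4+5)/2 = 4.5.
Dee has value 2.6 → rank 2.5.

2.5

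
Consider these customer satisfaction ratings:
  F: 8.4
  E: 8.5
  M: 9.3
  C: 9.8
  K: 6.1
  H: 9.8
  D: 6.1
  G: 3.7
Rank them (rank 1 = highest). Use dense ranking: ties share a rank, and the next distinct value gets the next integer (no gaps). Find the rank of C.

Sorted (descending): 9.8, 9.8, 9.3, 8.5, 8.4, 6.1, 6.1, 3.7
The 2 values of 9.8 share dense rank 1.
The 2 values of 6.1 share dense rank 5.
Remaining distinct values take the next consecutive integers.
C has value 9.8 → rank 1.

1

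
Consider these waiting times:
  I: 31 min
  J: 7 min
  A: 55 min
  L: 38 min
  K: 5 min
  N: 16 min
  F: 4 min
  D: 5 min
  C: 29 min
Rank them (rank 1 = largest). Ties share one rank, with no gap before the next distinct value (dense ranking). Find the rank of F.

Sorted (descending): 55, 38, 31, 29, 16, 7, 5, 5, 4
The 2 values of 5 share dense rank 7.
Remaining distinct values take the next consecutive integers.
F has value 4 min → rank 8.

8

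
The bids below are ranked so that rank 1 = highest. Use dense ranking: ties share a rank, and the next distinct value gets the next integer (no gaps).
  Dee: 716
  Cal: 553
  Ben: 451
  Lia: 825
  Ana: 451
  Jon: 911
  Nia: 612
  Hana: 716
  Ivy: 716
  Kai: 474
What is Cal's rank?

5

Sorted (descending): 911, 825, 716, 716, 716, 612, 553, 474, 451, 451
The 3 values of 716 share dense rank 3.
The 2 values of 451 share dense rank 7.
Remaining distinct values take the next consecutive integers.
Cal has value 553 → rank 5.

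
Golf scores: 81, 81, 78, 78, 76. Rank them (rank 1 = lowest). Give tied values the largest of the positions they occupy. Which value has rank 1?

76

Sorted (ascending): 76, 78, 78, 81, 81
The 2 values of 78 occupy positions 2–3 → each gets rank 3.
The 2 values of 81 occupy positions 4–5 → each gets rank 5.
Rank 1 → value 76.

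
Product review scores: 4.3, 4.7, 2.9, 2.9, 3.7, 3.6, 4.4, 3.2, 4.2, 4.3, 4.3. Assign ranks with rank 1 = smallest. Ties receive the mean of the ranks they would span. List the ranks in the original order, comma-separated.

8, 11, 1.5, 1.5, 5, 4, 10, 3, 6, 8, 8

Sorted (ascending): 2.9, 2.9, 3.2, 3.6, 3.7, 4.2, 4.3, 4.3, 4.3, 4.4, 4.7
The 2 values of 2.9 occupy positions 1–2 → average rank (1+2)/2 = 1.5.
The 3 values of 4.3 occupy positions 7–9 → average rank 8.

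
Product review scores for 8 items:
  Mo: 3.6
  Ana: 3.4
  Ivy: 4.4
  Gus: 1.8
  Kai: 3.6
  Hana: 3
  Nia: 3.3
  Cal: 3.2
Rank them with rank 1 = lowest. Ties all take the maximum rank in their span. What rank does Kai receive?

Sorted (ascending): 1.8, 3, 3.2, 3.3, 3.4, 3.6, 3.6, 4.4
The 2 values of 3.6 occupy positions 6–7 → each gets rank 7.
Kai has value 3.6 → rank 7.

7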